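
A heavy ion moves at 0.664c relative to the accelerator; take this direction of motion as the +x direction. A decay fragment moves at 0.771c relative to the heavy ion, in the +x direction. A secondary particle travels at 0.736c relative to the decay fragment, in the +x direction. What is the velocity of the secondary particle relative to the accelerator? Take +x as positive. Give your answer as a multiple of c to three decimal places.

Apply u = (u' + v)/(1 + u'v/c²) successively, working outward toward the accelerator.
Start: velocity of the heavy ion relative to the accelerator = 0.6640c.
Compose with the decay fragment (u' = 0.771 in the heavy ion frame): u_1 = (0.771 + 0.664) / (1 + 0.771·0.664) = 1.4350/1.5119 = 0.9491.
Compose with the secondary particle (u' = 0.736 in the decay fragment frame): u_2 = (0.736 + 0.949) / (1 + 0.736·0.949) = 1.6851/1.6985 = 0.9921.

0.992c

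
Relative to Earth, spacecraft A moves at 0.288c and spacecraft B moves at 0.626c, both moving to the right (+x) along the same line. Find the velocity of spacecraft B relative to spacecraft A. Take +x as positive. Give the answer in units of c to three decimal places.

β_A = 0.288, β_B = 0.626.
Transform to A's frame with the inverse velocity-addition law: u' = (u − v)/(1 − uv/c²), taking u = β_B and v = β_A.
u' = (0.626 − 0.288) / (1 − (0.288)(0.626)) = 0.3380/0.8197 = 0.4123.

+0.412c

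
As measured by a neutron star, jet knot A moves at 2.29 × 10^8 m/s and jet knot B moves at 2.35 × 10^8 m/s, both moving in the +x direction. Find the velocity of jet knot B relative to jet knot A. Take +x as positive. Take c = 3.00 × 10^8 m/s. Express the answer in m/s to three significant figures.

+1.49 × 10^7 m/s

β_A = 0.763, β_B = 0.783 (dividing each by c = 3.00 × 10^8 m/s).
Transform to A's frame with the inverse velocity-addition law: u' = (u − v)/(1 − uv/c²), taking u = β_B and v = β_A.
u' = (0.783 − 0.763) / (1 − (0.763)(0.783)) = 0.0200/0.4021 = 0.0497.
u' = 0.0497 × 3.00 × 10^8 m/s.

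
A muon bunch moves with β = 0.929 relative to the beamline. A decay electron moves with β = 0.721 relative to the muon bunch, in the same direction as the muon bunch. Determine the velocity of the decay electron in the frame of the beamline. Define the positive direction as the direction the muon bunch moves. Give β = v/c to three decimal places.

With v = 0.929 and u' = 0.721 (in units of c),
u = (u' + v)/(1 + u'v/c²):
u = (0.721 + 0.929) / (1 + 0.721·0.929) = 1.6500/1.6698 = 0.9881
(Galilean addition would give +1.650c, exceeding c.)

β = 0.988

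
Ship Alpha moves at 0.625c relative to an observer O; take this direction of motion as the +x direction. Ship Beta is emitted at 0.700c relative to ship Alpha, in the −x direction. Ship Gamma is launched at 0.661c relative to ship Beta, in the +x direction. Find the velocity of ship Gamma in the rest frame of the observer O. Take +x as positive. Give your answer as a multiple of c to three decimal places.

+0.579c

Apply u = (u' + v)/(1 + u'v/c²) successively, working outward toward the observer O.
Start: velocity of ship Alpha relative to the observer O = 0.6250c.
Compose with ship Beta (u' = -0.700 in ship Alpha frame): u_1 = (-0.700 + 0.625) / (1 + (-0.700)·0.625) = -0.0750/0.5625 = -0.1333.
Compose with ship Gamma (u' = 0.661 in ship Beta frame): u_2 = (0.661 + (-0.133)) / (1 + 0.661·(-0.133)) = 0.5277/0.9119 = 0.5787.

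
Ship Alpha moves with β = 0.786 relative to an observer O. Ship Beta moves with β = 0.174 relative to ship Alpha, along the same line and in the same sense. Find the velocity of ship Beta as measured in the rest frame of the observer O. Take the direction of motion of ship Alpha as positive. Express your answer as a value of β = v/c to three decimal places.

With v = 0.786 and u' = 0.174 (in units of c),
u = (u' + v)/(1 + u'v/c²):
u = (0.174 + 0.786) / (1 + 0.174·0.786) = 0.9600/1.1368 = 0.8445
(Galilean addition would give +0.960c.)

β = 0.845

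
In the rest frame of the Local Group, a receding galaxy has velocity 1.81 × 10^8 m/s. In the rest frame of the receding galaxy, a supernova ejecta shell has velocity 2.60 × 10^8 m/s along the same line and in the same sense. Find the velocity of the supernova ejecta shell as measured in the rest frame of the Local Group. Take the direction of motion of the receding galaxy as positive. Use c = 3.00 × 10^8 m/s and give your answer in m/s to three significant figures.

In units of c (dividing by 3.00 × 10^8 m/s): v = 0.603, u' = 0.867.
u = (u' + v)/(1 + u'v/c²):
u = (0.867 + 0.603) / (1 + 0.867·0.603) = 1.4700/1.5229 = 0.9653
Converting back: u = 0.9653 × 3.00 × 10^8 m/s.

2.90 × 10^8 m/s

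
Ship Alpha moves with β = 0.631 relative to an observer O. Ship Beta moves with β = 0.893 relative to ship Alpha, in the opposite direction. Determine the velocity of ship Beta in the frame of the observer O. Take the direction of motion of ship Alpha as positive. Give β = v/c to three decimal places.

β = -0.600

With v = 0.631 and u' = -0.893 (in units of c),
u = (u' + v)/(1 + u'v/c²):
u = (-0.893 + 0.631) / (1 + (-0.893)·0.631) = -0.2620/0.4365 = -0.6002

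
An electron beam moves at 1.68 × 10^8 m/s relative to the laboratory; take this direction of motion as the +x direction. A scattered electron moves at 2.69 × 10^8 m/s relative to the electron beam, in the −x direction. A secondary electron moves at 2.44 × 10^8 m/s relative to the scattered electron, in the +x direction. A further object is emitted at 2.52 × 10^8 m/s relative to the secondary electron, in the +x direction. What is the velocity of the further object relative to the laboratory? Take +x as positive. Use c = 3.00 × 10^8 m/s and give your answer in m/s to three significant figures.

Apply u = (u' + v)/(1 + u'v/c²) successively, working outward toward the laboratory.
(Dividing each given speed by c = 3.00 × 10^8 m/s to work in units of c.)
Start: velocity of the electron beam relative to the laboratory = 0.5600c.
Compose with the scattered electron (u' = -0.897 in the electron beam frame): u_1 = (-0.897 + 0.560) / (1 + (-0.897)·0.560) = -0.3367/0.4979 = -0.6762.
Compose with the secondary electron (u' = 0.813 in the scattered electron frame): u_2 = (0.813 + (-0.676)) / (1 + 0.813·(-0.676)) = 0.1371/0.4500 = 0.3047.
Compose with the further object (u' = 0.840 in the secondary electron frame): u_3 = (0.840 + 0.305) / (1 + 0.840·0.305) = 1.1447/1.2559 = 0.9114.
So u = 0.9114 × 3.00 × 10^8 m/s.

+2.73 × 10^8 m/s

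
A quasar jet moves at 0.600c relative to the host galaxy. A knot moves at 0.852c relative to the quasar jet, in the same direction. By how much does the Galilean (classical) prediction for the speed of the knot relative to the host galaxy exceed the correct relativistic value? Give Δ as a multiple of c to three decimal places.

Galilean: u_cl = 0.852 + 0.600 = 1.4520.
Relativistic: u_rel = (0.852 + 0.600) / (1 + 0.852·0.600) = 1.4520/1.5112 = 0.9608.
Δ = 1.4520 − 0.9608 = 0.4912.
(The classical prediction exceeds c; the relativistic result does not.)

Δ = 0.491c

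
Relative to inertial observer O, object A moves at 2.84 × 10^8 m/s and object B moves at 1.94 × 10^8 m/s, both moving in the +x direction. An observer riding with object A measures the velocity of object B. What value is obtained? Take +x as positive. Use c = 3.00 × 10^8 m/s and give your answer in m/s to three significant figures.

β_A = 0.947, β_B = 0.647 (dividing each by c = 3.00 × 10^8 m/s).
Transform to A's frame with the inverse velocity-addition law: u' = (u − v)/(1 − uv/c²), taking u = β_B and v = β_A.
u' = (0.647 − 0.947) / (1 − (0.947)(0.647)) = -0.3000/0.3878 = -0.7736.
u' = -0.7736 × 3.00 × 10^8 m/s.

-2.32 × 10^8 m/s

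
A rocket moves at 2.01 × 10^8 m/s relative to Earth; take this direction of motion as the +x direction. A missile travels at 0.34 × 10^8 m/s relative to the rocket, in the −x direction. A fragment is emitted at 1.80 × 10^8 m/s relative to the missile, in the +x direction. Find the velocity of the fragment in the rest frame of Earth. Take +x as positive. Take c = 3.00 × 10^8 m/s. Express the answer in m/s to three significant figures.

+2.65 × 10^8 m/s

Apply u = (u' + v)/(1 + u'v/c²) successively, working outward toward Earth.
(Dividing each given speed by c = 3.00 × 10^8 m/s to work in units of c.)
Start: velocity of the rocket relative to Earth = 0.6700c.
Compose with the missile (u' = -0.113 in the rocket frame): u_1 = (-0.113 + 0.670) / (1 + (-0.113)·0.670) = 0.5567/0.9241 = 0.6024.
Compose with the fragment (u' = 0.600 in the missile frame): u_2 = (0.600 + 0.602) / (1 + 0.600·0.602) = 1.2024/1.3614 = 0.8832.
So u = 0.8832 × 3.00 × 10^8 m/s.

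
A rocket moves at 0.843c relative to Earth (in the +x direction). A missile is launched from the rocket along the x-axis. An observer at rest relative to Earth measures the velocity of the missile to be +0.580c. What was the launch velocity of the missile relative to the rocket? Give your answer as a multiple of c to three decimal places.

Invert the composition law: u' = (u − v)/(1 − uv/c²).
u' = (0.580 − 0.843) / (1 − (0.580)(0.843)) = -0.2630/0.5111 = -0.5146.

-0.515c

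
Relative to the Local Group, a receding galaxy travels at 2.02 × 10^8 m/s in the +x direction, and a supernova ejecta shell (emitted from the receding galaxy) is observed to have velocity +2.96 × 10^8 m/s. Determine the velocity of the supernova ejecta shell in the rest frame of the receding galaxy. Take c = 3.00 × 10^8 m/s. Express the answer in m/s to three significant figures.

v = 0.673c, u = 0.987c.
Invert the composition law: u' = (u − v)/(1 − uv/c²).
u' = (0.987 − 0.673) / (1 − (0.987)(0.673)) = 0.3133/0.3356 = 0.9335.
u' = 0.9335 × 3.00 × 10^8 m/s.

+2.80 × 10^8 m/s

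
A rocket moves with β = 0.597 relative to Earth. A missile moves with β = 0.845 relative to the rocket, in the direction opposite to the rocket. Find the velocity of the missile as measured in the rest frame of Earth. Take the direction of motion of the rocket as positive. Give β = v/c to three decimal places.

With v = 0.597 and u' = -0.845 (in units of c),
u = (u' + v)/(1 + u'v/c²):
u = (-0.845 + 0.597) / (1 + (-0.845)·0.597) = -0.2480/0.4955 = -0.5005

β = -0.500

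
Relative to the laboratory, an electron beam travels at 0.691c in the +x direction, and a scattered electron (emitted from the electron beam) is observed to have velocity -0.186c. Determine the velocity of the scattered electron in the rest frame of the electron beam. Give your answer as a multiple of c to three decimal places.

-0.777c

Invert the composition law: u' = (u − v)/(1 − uv/c²).
u' = (-0.186 − 0.691) / (1 − (-0.186)(0.691)) = -0.8770/1.1285 = -0.7771.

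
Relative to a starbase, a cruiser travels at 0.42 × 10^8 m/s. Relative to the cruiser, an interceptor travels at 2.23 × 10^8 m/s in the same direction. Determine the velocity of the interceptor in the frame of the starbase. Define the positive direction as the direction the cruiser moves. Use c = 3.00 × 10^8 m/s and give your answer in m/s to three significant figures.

2.40 × 10^8 m/s

In units of c (dividing by 3.00 × 10^8 m/s): v = 0.140, u' = 0.743.
u = (u' + v)/(1 + u'v/c²):
u = (0.743 + 0.140) / (1 + 0.743·0.140) = 0.8833/1.1041 = 0.8001
(Galilean addition would give +0.883c.)
Converting back: u = 0.8001 × 3.00 × 10^8 m/s.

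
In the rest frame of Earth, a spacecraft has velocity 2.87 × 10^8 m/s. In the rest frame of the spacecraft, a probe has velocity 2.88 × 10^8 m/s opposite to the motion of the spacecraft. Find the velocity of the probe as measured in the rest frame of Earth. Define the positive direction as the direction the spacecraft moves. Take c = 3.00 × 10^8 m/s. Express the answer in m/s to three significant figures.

In units of c (dividing by 3.00 × 10^8 m/s): v = 0.957, u' = -0.960.
u = (u' + v)/(1 + u'v/c²):
u = (-0.960 + 0.957) / (1 + (-0.960)·0.957) = -0.0033/0.0816 = -0.0408
(Galilean addition would give -0.003c.)
Converting back: u = -0.0408 × 3.00 × 10^8 m/s.

-1.23 × 10^7 m/s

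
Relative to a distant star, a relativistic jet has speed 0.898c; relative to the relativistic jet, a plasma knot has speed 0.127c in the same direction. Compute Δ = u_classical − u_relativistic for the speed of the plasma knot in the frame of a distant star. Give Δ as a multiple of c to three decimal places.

Galilean: u_cl = 0.127 + 0.898 = 1.0250.
Relativistic: u_rel = (0.127 + 0.898) / (1 + 0.127·0.898) = 1.0250/1.1140 = 0.9201.
Δ = 1.0250 − 0.9201 = 0.1049.
(The classical prediction exceeds c; the relativistic result does not.)

Δ = 0.105c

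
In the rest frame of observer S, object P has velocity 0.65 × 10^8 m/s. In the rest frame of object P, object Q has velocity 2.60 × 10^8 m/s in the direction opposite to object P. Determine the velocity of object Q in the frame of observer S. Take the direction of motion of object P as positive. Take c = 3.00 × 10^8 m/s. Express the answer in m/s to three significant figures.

In units of c (dividing by 3.00 × 10^8 m/s): v = 0.217, u' = -0.867.
u = (u' + v)/(1 + u'v/c²):
u = (-0.867 + 0.217) / (1 + (-0.867)·0.217) = -0.6500/0.8122 = -0.8003
(Galilean addition would give -0.650c.)
Converting back: u = -0.8003 × 3.00 × 10^8 m/s.

-2.40 × 10^8 m/s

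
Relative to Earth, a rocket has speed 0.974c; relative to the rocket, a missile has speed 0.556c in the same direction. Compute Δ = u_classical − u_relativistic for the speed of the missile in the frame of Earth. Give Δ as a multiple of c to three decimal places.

Δ = 0.537c

Galilean: u_cl = 0.556 + 0.974 = 1.5300.
Relativistic: u_rel = (0.556 + 0.974) / (1 + 0.556·0.974) = 1.5300/1.5415 = 0.9925.
Δ = 1.5300 − 0.9925 = 0.5375.
(The classical prediction exceeds c; the relativistic result does not.)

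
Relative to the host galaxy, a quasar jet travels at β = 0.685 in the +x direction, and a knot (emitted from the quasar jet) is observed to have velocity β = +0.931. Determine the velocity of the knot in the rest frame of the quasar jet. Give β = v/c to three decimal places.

Invert the composition law: u' = (u − v)/(1 − uv/c²).
u' = (0.931 − 0.685) / (1 − (0.931)(0.685)) = 0.2460/0.3623 = 0.6791.

β = +0.679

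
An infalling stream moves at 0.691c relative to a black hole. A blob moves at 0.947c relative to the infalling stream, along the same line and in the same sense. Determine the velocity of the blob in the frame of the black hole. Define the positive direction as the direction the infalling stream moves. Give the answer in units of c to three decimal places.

With v = 0.691 and u' = 0.947 (in units of c),
u = (u' + v)/(1 + u'v/c²):
u = (0.947 + 0.691) / (1 + 0.947·0.691) = 1.6380/1.6544 = 0.9901
(Galilean addition would give +1.638c, exceeding c.)

0.990c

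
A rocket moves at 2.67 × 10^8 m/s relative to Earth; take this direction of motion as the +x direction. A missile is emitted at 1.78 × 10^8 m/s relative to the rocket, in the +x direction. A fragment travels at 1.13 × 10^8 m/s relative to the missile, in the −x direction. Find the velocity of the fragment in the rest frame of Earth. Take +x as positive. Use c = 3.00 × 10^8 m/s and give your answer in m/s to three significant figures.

+2.81 × 10^8 m/s

Apply u = (u' + v)/(1 + u'v/c²) successively, working outward toward Earth.
(Dividing each given speed by c = 3.00 × 10^8 m/s to work in units of c.)
Start: velocity of the rocket relative to Earth = 0.8900c.
Compose with the missile (u' = 0.593 in the rocket frame): u_1 = (0.593 + 0.890) / (1 + 0.593·0.890) = 1.4833/1.5281 = 0.9707.
Compose with the fragment (u' = -0.377 in the missile frame): u_2 = (-0.377 + 0.971) / (1 + (-0.377)·0.971) = 0.5941/0.6344 = 0.9365.
So u = 0.9365 × 3.00 × 10^8 m/s.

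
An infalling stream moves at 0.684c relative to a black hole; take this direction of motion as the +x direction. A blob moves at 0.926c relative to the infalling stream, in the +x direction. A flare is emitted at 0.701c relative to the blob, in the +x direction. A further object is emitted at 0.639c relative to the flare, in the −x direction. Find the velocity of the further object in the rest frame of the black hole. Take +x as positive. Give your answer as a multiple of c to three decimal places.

Apply u = (u' + v)/(1 + u'v/c²) successively, working outward toward the black hole.
Start: velocity of the infalling stream relative to the black hole = 0.6840c.
Compose with the blob (u' = 0.926 in the infalling stream frame): u_1 = (0.926 + 0.684) / (1 + 0.926·0.684) = 1.6100/1.6334 = 0.9857.
Compose with the flare (u' = 0.701 in the blob frame): u_2 = (0.701 + 0.986) / (1 + 0.701·0.986) = 1.6867/1.6910 = 0.9975.
Compose with the further object (u' = -0.639 in the flare frame): u_3 = (-0.639 + 0.997) / (1 + (-0.639)·0.997) = 0.3585/0.3626 = 0.9886.

+0.989c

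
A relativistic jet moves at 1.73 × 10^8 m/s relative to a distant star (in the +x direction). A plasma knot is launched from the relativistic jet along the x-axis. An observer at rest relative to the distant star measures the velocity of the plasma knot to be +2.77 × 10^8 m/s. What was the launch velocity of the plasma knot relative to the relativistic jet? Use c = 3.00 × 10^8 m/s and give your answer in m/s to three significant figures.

v = 0.577c, u = 0.923c.
Invert the composition law: u' = (u − v)/(1 − uv/c²).
u' = (0.923 − 0.577) / (1 − (0.923)(0.577)) = 0.3467/0.4675 = 0.7415.
u' = 0.7415 × 3.00 × 10^8 m/s.

+2.22 × 10^8 m/s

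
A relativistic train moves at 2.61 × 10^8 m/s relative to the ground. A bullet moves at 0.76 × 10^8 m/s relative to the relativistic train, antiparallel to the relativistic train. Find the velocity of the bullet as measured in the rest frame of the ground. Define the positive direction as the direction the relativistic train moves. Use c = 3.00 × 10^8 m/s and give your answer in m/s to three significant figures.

+2.37 × 10^8 m/s

In units of c (dividing by 3.00 × 10^8 m/s): v = 0.870, u' = -0.253.
u = (u' + v)/(1 + u'v/c²):
u = (-0.253 + 0.870) / (1 + (-0.253)·0.870) = 0.6167/0.7796 = 0.7910
Converting back: u = 0.7910 × 3.00 × 10^8 m/s.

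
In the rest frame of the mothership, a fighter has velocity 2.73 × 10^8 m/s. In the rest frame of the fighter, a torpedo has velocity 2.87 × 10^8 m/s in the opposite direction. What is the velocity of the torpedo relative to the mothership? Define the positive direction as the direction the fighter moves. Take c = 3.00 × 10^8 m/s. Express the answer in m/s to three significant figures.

In units of c (dividing by 3.00 × 10^8 m/s): v = 0.910, u' = -0.957.
u = (u' + v)/(1 + u'v/c²):
u = (-0.957 + 0.910) / (1 + (-0.957)·0.910) = -0.0467/0.1294 = -0.3605
Converting back: u = -0.3605 × 3.00 × 10^8 m/s.

-1.08 × 10^8 m/s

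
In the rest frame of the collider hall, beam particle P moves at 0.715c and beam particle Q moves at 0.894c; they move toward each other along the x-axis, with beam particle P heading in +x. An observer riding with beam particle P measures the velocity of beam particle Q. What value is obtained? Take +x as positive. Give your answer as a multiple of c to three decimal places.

-0.982c

β_A = 0.715, β_B = -0.894.
Transform to A's frame with the inverse velocity-addition law: u' = (u − v)/(1 − uv/c²), taking u = β_B and v = β_A.
u' = (-0.894 − 0.715) / (1 − (0.715)(-0.894)) = -1.6090/1.6392 = -0.9816.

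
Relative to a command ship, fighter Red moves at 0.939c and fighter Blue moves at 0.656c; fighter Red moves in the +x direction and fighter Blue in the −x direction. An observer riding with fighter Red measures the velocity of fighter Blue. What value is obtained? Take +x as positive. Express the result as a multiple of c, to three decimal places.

β_A = 0.939, β_B = -0.656.
Transform to A's frame with the inverse velocity-addition law: u' = (u − v)/(1 − uv/c²), taking u = β_B and v = β_A.
u' = (-0.656 − 0.939) / (1 − (0.939)(-0.656)) = -1.5950/1.6160 = -0.9870.

-0.987c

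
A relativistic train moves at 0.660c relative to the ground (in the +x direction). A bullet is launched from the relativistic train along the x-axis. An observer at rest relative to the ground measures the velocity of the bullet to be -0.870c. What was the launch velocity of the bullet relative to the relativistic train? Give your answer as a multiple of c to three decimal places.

-0.972c

Invert the composition law: u' = (u − v)/(1 − uv/c²).
u' = (-0.870 − 0.660) / (1 − (-0.870)(0.660)) = -1.5300/1.5742 = -0.9719.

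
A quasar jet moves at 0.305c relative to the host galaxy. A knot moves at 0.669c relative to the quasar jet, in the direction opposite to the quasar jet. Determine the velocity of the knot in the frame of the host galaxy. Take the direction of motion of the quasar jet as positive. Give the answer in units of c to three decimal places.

With v = 0.305 and u' = -0.669 (in units of c),
u = (u' + v)/(1 + u'v/c²):
u = (-0.669 + 0.305) / (1 + (-0.669)·0.305) = -0.3640/0.7960 = -0.4573

-0.457c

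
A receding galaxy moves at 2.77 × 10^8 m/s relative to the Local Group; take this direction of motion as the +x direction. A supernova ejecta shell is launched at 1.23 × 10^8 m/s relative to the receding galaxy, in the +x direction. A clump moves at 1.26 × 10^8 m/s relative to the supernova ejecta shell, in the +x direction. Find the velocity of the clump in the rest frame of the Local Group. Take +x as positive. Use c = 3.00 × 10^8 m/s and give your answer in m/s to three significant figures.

Apply u = (u' + v)/(1 + u'v/c²) successively, working outward toward the Local Group.
(Dividing each given speed by c = 3.00 × 10^8 m/s to work in units of c.)
Start: velocity of the receding galaxy relative to the Local Group = 0.9233c.
Compose with the supernova ejecta shell (u' = 0.410 in the receding galaxy frame): u_1 = (0.410 + 0.923) / (1 + 0.410·0.923) = 1.3333/1.3786 = 0.9672.
Compose with the clump (u' = 0.420 in the supernova ejecta shell frame): u_2 = (0.420 + 0.967) / (1 + 0.420·0.967) = 1.3872/1.4062 = 0.9865.
So u = 0.9865 × 3.00 × 10^8 m/s.

2.96 × 10^8 m/s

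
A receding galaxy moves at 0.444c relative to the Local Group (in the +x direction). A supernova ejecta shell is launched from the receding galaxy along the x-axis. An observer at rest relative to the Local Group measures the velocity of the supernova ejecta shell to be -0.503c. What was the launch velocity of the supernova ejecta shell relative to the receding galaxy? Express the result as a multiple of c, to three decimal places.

-0.774c

Invert the composition law: u' = (u − v)/(1 − uv/c²).
u' = (-0.503 − 0.444) / (1 − (-0.503)(0.444)) = -0.9470/1.2233 = -0.7741.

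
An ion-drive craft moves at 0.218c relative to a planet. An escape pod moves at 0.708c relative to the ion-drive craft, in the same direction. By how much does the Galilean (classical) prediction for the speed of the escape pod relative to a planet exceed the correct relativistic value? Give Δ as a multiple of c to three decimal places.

Galilean: u_cl = 0.708 + 0.218 = 0.9260.
Relativistic: u_rel = (0.708 + 0.218) / (1 + 0.708·0.218) = 0.9260/1.1543 = 0.8022.
Δ = 0.9260 − 0.8022 = 0.1238.

Δ = 0.124c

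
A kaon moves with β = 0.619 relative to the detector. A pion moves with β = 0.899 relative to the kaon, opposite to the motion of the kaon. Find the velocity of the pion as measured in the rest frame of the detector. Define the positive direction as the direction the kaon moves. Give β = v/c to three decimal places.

With v = 0.619 and u' = -0.899 (in units of c),
u = (u' + v)/(1 + u'v/c²):
u = (-0.899 + 0.619) / (1 + (-0.899)·0.619) = -0.2800/0.4435 = -0.6313

β = -0.631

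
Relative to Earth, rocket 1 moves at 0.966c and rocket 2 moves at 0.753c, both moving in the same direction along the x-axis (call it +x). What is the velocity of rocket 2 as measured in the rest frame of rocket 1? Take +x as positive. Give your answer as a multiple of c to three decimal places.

β_A = 0.966, β_B = 0.753.
Transform to A's frame with the inverse velocity-addition law: u' = (u − v)/(1 − uv/c²), taking u = β_B and v = β_A.
u' = (0.753 − 0.966) / (1 − (0.966)(0.753)) = -0.2130/0.2726 = -0.7814.

-0.781c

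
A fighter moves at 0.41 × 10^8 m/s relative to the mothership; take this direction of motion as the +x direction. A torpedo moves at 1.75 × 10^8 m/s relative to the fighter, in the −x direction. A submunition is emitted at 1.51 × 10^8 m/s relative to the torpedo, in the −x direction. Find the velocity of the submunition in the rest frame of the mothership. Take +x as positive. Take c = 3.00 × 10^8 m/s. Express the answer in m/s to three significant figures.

-2.38 × 10^8 m/s

Apply u = (u' + v)/(1 + u'v/c²) successively, working outward toward the mothership.
(Dividing each given speed by c = 3.00 × 10^8 m/s to work in units of c.)
Start: velocity of the fighter relative to the mothership = 0.1367c.
Compose with the torpedo (u' = -0.583 in the fighter frame): u_1 = (-0.583 + 0.137) / (1 + (-0.583)·0.137) = -0.4467/0.9203 = -0.4854.
Compose with the submunition (u' = -0.503 in the torpedo frame): u_2 = (-0.503 + (-0.485)) / (1 + (-0.503)·(-0.485)) = -0.9887/1.2443 = -0.7946.
So u = -0.7946 × 3.00 × 10^8 m/s.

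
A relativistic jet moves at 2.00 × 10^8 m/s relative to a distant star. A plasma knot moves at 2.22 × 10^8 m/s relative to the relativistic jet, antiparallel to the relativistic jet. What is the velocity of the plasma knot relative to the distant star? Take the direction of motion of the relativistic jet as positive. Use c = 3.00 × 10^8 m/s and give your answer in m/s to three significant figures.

In units of c (dividing by 3.00 × 10^8 m/s): v = 0.667, u' = -0.740.
u = (u' + v)/(1 + u'v/c²):
u = (-0.740 + 0.667) / (1 + (-0.740)·0.667) = -0.0733/0.5067 = -0.1447
Converting back: u = -0.1447 × 3.00 × 10^8 m/s.

-4.34 × 10^7 m/s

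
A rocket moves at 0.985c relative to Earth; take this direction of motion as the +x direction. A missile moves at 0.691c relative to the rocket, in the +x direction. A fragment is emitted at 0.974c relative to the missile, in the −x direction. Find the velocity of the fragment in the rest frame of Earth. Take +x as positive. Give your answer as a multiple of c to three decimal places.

Apply u = (u' + v)/(1 + u'v/c²) successively, working outward toward Earth.
Start: velocity of the rocket relative to Earth = 0.9850c.
Compose with the missile (u' = 0.691 in the rocket frame): u_1 = (0.691 + 0.985) / (1 + 0.691·0.985) = 1.6760/1.6806 = 0.9972.
Compose with the fragment (u' = -0.974 in the missile frame): u_2 = (-0.974 + 0.997) / (1 + (-0.974)·0.997) = 0.0232/0.0287 = 0.8102.

+0.810c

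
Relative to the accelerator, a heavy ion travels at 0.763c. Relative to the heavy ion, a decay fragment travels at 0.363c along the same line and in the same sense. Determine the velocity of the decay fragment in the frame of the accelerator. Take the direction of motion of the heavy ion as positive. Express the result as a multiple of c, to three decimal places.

With v = 0.763 and u' = 0.363 (in units of c),
u = (u' + v)/(1 + u'v/c²):
u = (0.363 + 0.763) / (1 + 0.363·0.763) = 1.1260/1.2770 = 0.8818
(Galilean addition would give +1.126c, exceeding c.)

0.882c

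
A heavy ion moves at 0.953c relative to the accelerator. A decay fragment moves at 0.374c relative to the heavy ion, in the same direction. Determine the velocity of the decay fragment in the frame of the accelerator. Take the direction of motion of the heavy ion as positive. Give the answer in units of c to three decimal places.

0.978c

With v = 0.953 and u' = 0.374 (in units of c),
u = (u' + v)/(1 + u'v/c²):
u = (0.374 + 0.953) / (1 + 0.374·0.953) = 1.3270/1.3564 = 0.9783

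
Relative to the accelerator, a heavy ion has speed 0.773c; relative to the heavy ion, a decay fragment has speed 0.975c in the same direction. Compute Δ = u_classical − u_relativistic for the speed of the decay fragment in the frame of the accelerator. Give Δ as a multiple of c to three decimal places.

Galilean: u_cl = 0.975 + 0.773 = 1.7480.
Relativistic: u_rel = (0.975 + 0.773) / (1 + 0.975·0.773) = 1.7480/1.7537 = 0.9968.
Δ = 1.7480 − 0.9968 = 0.7512.
(The classical prediction exceeds c; the relativistic result does not.)

Δ = 0.751c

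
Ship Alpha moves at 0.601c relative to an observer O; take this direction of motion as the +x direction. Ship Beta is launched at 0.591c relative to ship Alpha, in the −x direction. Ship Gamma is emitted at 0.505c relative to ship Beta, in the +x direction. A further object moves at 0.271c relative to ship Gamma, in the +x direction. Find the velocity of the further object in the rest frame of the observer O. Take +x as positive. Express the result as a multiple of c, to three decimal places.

Apply u = (u' + v)/(1 + u'v/c²) successively, working outward toward the observer O.
Start: velocity of ship Alpha relative to the observer O = 0.6010c.
Compose with ship Beta (u' = -0.591 in ship Alpha frame): u_1 = (-0.591 + 0.601) / (1 + (-0.591)·0.601) = 0.0100/0.6448 = 0.0155.
Compose with ship Gamma (u' = 0.505 in ship Beta frame): u_2 = (0.505 + 0.016) / (1 + 0.505·0.016) = 0.5205/1.0078 = 0.5165.
Compose with the further object (u' = 0.271 in ship Gamma frame): u_3 = (0.271 + 0.516) / (1 + 0.271·0.516) = 0.7875/1.1400 = 0.6908.

+0.691c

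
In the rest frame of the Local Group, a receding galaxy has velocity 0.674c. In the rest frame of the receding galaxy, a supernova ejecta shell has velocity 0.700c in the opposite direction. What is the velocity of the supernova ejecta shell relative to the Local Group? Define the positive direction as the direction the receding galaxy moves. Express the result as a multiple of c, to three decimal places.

-0.049c

With v = 0.674 and u' = -0.700 (in units of c),
u = (u' + v)/(1 + u'v/c²):
u = (-0.700 + 0.674) / (1 + (-0.700)·0.674) = -0.0260/0.5282 = -0.0492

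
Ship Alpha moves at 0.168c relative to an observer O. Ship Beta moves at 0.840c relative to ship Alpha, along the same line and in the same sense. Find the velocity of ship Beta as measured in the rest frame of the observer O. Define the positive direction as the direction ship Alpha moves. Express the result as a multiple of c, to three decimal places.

0.883c

With v = 0.168 and u' = 0.840 (in units of c),
u = (u' + v)/(1 + u'v/c²):
u = (0.840 + 0.168) / (1 + 0.840·0.168) = 1.0080/1.1411 = 0.8833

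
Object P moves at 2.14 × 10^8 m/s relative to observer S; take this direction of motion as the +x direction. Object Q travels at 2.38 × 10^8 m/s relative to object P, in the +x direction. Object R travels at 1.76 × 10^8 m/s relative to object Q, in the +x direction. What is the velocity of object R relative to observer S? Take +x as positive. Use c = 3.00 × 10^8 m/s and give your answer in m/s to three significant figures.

2.97 × 10^8 m/s

Apply u = (u' + v)/(1 + u'v/c²) successively, working outward toward observer S.
(Dividing each given speed by c = 3.00 × 10^8 m/s to work in units of c.)
Start: velocity of object P relative to observer S = 0.7133c.
Compose with object Q (u' = 0.793 in object P frame): u_1 = (0.793 + 0.713) / (1 + 0.793·0.713) = 1.5067/1.5659 = 0.9622.
Compose with object R (u' = 0.587 in object Q frame): u_2 = (0.587 + 0.962) / (1 + 0.587·0.962) = 1.5488/1.5645 = 0.9900.
So u = 0.9900 × 3.00 × 10^8 m/s.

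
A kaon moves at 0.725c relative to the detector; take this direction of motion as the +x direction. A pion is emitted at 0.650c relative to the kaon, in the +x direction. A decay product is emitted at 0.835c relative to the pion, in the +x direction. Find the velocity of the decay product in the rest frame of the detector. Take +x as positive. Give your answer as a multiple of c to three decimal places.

0.994c

Apply u = (u' + v)/(1 + u'v/c²) successively, working outward toward the detector.
Start: velocity of the kaon relative to the detector = 0.7250c.
Compose with the pion (u' = 0.650 in the kaon frame): u_1 = (0.650 + 0.725) / (1 + 0.650·0.725) = 1.3750/1.4712 = 0.9346.
Compose with the decay product (u' = 0.835 in the pion frame): u_2 = (0.835 + 0.935) / (1 + 0.835·0.935) = 1.7696/1.7804 = 0.9939.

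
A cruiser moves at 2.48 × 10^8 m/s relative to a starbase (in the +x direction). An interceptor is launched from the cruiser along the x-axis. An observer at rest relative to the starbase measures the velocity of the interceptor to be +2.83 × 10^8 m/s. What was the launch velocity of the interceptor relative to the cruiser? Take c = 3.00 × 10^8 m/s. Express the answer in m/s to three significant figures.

+1.59 × 10^8 m/s

v = 0.827c, u = 0.943c.
Invert the composition law: u' = (u − v)/(1 − uv/c²).
u' = (0.943 − 0.827) / (1 − (0.943)(0.827)) = 0.1167/0.2202 = 0.5299.
u' = 0.5299 × 3.00 × 10^8 m/s.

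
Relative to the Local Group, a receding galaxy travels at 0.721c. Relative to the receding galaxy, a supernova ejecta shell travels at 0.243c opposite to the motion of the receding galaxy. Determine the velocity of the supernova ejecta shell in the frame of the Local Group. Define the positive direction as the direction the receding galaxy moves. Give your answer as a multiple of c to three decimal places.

With v = 0.721 and u' = -0.243 (in units of c),
u = (u' + v)/(1 + u'v/c²):
u = (-0.243 + 0.721) / (1 + (-0.243)·0.721) = 0.4780/0.8248 = 0.5795

+0.580c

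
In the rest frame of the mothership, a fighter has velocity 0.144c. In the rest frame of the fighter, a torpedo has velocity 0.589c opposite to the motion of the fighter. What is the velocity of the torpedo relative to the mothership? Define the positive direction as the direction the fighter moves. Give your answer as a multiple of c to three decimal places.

-0.486c

With v = 0.144 and u' = -0.589 (in units of c),
u = (u' + v)/(1 + u'v/c²):
u = (-0.589 + 0.144) / (1 + (-0.589)·0.144) = -0.4450/0.9152 = -0.4862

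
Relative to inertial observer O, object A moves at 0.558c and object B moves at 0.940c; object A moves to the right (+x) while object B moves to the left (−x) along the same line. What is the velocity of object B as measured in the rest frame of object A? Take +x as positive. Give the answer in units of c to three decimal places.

-0.983c

β_A = 0.558, β_B = -0.940.
Transform to A's frame with the inverse velocity-addition law: u' = (u − v)/(1 − uv/c²), taking u = β_B and v = β_A.
u' = (-0.940 − 0.558) / (1 − (0.558)(-0.940)) = -1.4980/1.5245 = -0.9826.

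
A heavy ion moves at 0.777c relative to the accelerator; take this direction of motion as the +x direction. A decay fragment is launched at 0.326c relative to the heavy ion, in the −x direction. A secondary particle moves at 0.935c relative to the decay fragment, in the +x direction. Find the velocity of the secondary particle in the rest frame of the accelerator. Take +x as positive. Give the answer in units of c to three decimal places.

+0.984c

Apply u = (u' + v)/(1 + u'v/c²) successively, working outward toward the accelerator.
Start: velocity of the heavy ion relative to the accelerator = 0.7770c.
Compose with the decay fragment (u' = -0.326 in the heavy ion frame): u_1 = (-0.326 + 0.777) / (1 + (-0.326)·0.777) = 0.4510/0.7467 = 0.6040.
Compose with the secondary particle (u' = 0.935 in the decay fragment frame): u_2 = (0.935 + 0.604) / (1 + 0.935·0.604) = 1.5390/1.5647 = 0.9835.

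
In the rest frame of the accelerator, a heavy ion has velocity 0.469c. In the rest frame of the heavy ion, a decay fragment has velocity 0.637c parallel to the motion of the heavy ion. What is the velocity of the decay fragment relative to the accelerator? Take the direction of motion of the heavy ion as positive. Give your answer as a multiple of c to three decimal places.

With v = 0.469 and u' = 0.637 (in units of c),
u = (u' + v)/(1 + u'v/c²):
u = (0.637 + 0.469) / (1 + 0.637·0.469) = 1.1060/1.2988 = 0.8516
(Galilean addition would give +1.106c, exceeding c.)

0.852c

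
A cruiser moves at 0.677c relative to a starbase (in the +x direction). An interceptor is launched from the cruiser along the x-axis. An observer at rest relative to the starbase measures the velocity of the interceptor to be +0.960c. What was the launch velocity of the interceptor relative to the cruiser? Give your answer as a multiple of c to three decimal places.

+0.808c

Invert the composition law: u' = (u − v)/(1 − uv/c²).
u' = (0.960 − 0.677) / (1 − (0.960)(0.677)) = 0.2830/0.3501 = 0.8084.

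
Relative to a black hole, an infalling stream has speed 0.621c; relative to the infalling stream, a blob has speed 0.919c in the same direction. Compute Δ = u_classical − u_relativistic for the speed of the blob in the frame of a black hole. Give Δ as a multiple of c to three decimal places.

Δ = 0.560c

Galilean: u_cl = 0.919 + 0.621 = 1.5400.
Relativistic: u_rel = (0.919 + 0.621) / (1 + 0.919·0.621) = 1.5400/1.5707 = 0.9805.
Δ = 1.5400 − 0.9805 = 0.5595.
(The classical prediction exceeds c; the relativistic result does not.)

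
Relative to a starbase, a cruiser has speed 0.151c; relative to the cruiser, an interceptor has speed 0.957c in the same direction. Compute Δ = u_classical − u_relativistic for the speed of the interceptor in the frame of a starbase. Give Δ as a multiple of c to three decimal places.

Galilean: u_cl = 0.957 + 0.151 = 1.1080.
Relativistic: u_rel = (0.957 + 0.151) / (1 + 0.957·0.151) = 1.1080/1.1445 = 0.9681.
Δ = 1.1080 − 0.9681 = 0.1399.
(The classical prediction exceeds c; the relativistic result does not.)

Δ = 0.140c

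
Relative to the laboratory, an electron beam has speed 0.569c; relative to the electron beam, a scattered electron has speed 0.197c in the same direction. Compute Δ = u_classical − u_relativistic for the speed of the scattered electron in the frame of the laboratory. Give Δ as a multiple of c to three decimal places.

Δ = 0.077c

Galilean: u_cl = 0.197 + 0.569 = 0.7660.
Relativistic: u_rel = (0.197 + 0.569) / (1 + 0.197·0.569) = 0.7660/1.1121 = 0.6888.
Δ = 0.7660 − 0.6888 = 0.0772.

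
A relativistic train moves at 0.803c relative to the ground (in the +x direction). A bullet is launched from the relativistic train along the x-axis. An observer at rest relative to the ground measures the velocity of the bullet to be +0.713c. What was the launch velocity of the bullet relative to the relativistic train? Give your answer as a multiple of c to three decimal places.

-0.211c

Invert the composition law: u' = (u − v)/(1 − uv/c²).
u' = (0.713 − 0.803) / (1 − (0.713)(0.803)) = -0.0900/0.4275 = -0.2105.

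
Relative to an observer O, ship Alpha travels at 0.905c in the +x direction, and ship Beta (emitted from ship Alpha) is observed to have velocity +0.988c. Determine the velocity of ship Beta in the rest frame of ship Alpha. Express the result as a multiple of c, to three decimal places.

+0.784c

Invert the composition law: u' = (u − v)/(1 − uv/c²).
u' = (0.988 − 0.905) / (1 − (0.988)(0.905)) = 0.0830/0.1059 = 0.7841.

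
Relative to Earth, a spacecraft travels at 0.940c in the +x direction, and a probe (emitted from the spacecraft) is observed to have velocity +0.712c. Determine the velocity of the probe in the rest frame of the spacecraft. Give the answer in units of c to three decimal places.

Invert the composition law: u' = (u − v)/(1 − uv/c²).
u' = (0.712 − 0.940) / (1 − (0.712)(0.940)) = -0.2280/0.3307 = -0.6894.

-0.689c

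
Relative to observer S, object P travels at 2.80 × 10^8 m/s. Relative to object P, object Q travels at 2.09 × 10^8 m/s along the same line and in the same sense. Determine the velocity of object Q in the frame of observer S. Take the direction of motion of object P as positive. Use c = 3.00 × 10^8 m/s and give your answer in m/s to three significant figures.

2.96 × 10^8 m/s

In units of c (dividing by 3.00 × 10^8 m/s): v = 0.933, u' = 0.697.
u = (u' + v)/(1 + u'v/c²):
u = (0.697 + 0.933) / (1 + 0.697·0.933) = 1.6300/1.6502 = 0.9877
Converting back: u = 0.9877 × 3.00 × 10^8 m/s.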